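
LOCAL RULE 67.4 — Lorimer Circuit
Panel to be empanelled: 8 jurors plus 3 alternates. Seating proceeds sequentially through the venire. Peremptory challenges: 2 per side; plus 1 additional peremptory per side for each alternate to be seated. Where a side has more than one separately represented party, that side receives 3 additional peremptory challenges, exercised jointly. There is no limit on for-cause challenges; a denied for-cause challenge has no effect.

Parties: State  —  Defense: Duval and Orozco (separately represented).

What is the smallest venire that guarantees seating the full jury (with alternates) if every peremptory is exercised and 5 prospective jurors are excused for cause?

Seats to fill: 8 + 3 alternates = 11.
Peremptories — State: 2 + 1×3 = 5; Defense: 2 + 1×3 + 3 = 8; total 13.
For-cause removals: 5.
Minimum venire: 11 + 13 + 5 = 29.

29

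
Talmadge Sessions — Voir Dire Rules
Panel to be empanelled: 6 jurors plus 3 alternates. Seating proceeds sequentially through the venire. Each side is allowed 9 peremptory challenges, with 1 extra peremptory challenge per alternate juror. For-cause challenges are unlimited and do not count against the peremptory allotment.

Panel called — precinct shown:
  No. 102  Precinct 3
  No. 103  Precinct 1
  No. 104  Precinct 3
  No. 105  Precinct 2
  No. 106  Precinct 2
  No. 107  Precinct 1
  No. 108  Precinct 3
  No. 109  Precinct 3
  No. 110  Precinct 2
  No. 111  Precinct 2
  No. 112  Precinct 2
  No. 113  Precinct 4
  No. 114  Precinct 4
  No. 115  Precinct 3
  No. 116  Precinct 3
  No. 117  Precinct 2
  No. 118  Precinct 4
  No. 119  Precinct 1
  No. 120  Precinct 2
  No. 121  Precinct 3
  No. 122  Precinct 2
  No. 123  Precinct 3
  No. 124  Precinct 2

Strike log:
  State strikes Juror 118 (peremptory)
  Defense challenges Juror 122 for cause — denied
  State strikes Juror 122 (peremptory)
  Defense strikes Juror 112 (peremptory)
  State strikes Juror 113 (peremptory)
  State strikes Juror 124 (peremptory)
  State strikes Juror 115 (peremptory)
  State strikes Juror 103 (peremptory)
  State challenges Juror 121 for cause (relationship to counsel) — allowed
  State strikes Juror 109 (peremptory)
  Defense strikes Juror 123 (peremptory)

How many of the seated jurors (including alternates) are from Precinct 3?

3

Removed: #103, #109, #112, #113, #115, #118, #121, #122, #123, #124.
Seated (9 incl. alternates): #102, #104, #105, #106, #107, #108, #110, #111, #114.
Of those, in Precinct 3: #102, #104, #108 → 3.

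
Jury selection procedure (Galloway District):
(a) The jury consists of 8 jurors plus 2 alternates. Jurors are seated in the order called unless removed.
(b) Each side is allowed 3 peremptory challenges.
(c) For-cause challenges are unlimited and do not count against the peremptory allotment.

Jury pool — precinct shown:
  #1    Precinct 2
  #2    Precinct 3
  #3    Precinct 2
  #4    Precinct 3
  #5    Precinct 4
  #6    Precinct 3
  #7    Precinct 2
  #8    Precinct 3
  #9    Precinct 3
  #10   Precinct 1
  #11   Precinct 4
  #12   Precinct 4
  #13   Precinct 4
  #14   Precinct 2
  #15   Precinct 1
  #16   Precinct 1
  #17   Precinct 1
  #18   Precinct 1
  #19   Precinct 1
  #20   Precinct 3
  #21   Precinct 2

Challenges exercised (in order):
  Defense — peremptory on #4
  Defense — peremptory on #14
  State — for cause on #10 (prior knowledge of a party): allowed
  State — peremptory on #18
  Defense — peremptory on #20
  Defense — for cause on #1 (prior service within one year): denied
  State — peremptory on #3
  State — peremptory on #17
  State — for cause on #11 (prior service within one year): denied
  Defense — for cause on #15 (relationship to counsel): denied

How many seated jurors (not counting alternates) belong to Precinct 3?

Removed: #3, #4, #10, #14, #17, #18, #20.
Seated jurors 1–8: #1, #2, #5, #6, #7, #8, #9, #11 (alternates #12, #13 not counted).
Of those, in Precinct 3: #2, #6, #8, #9 → 4.

4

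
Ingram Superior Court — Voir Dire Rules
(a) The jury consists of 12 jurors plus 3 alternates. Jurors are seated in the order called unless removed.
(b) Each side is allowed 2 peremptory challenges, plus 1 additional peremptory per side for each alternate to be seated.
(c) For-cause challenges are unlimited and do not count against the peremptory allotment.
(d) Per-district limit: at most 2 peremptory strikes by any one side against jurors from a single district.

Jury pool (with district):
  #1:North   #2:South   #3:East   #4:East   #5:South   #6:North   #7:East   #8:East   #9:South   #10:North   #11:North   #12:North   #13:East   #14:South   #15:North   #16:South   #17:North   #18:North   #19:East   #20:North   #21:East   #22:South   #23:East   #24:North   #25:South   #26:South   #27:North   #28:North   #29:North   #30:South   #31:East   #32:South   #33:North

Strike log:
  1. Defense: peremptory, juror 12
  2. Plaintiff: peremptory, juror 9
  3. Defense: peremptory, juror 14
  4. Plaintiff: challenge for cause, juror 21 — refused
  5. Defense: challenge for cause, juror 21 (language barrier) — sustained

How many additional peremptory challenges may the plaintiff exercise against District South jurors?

Plaintiff peremptories so far: #9 — 1 of 5 used, 4 left overall.
Against District South: #9 — 1 used; per-district cap 2 leaves 1.
Binding limit: min(4, 1) = 1.

1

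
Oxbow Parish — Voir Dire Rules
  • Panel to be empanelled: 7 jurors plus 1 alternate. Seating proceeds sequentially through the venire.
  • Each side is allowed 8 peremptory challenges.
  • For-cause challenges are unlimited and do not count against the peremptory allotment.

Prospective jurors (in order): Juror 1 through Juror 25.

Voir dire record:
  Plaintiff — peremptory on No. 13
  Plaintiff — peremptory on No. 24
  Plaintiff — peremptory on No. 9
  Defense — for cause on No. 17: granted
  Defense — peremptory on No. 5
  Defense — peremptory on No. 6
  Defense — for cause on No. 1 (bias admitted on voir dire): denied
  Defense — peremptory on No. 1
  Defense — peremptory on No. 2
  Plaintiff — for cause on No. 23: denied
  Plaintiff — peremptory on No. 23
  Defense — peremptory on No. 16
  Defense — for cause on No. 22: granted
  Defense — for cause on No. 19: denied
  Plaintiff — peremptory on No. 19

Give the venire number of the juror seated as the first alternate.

Removed: #1, #2, #5, #6, #9, #13, #16, #17, #19, #22, #23, #24.
Seating in order: seats 1–7 → #3, #4, #7, #8, #10, #11, #12; alternates → #14.
So alternate 1 is #14.

14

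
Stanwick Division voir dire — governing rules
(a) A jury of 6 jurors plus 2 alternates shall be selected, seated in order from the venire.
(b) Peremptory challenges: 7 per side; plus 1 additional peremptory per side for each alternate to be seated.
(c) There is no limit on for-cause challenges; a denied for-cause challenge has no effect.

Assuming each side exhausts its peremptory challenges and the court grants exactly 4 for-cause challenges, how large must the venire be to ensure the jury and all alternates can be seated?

30

Seats to fill: 6 + 2 alternates = 8.
Peremptories: 7 + 1×2 = 9 per side × 2 sides = 18.
For-cause removals: 4.
Minimum venire: 8 + 18 + 4 = 30.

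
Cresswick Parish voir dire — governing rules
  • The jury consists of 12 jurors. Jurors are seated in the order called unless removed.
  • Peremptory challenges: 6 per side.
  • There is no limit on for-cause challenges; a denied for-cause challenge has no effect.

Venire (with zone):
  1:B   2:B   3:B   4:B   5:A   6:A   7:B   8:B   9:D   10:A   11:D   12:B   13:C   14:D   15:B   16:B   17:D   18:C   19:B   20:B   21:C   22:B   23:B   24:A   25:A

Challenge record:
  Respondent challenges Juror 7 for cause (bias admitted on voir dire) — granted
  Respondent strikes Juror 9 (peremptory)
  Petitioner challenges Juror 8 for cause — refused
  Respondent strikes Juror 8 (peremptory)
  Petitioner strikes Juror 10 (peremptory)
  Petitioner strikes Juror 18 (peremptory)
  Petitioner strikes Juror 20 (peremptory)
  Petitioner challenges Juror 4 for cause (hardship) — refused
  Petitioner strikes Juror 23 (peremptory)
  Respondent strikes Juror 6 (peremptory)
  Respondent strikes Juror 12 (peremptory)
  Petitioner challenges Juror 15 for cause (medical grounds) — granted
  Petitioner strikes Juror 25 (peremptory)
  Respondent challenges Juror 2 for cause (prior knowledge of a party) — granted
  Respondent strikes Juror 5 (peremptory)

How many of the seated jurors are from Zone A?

Removed: #2, #5, #6, #7, #8, #9, #10, #12, #15, #18, #20, #23, #25.
Seated jurors 1–12: #1, #3, #4, #11, #13, #14, #16, #17, #19, #21, #22, #24.
Of those, in Zone A: #24 → 1.

1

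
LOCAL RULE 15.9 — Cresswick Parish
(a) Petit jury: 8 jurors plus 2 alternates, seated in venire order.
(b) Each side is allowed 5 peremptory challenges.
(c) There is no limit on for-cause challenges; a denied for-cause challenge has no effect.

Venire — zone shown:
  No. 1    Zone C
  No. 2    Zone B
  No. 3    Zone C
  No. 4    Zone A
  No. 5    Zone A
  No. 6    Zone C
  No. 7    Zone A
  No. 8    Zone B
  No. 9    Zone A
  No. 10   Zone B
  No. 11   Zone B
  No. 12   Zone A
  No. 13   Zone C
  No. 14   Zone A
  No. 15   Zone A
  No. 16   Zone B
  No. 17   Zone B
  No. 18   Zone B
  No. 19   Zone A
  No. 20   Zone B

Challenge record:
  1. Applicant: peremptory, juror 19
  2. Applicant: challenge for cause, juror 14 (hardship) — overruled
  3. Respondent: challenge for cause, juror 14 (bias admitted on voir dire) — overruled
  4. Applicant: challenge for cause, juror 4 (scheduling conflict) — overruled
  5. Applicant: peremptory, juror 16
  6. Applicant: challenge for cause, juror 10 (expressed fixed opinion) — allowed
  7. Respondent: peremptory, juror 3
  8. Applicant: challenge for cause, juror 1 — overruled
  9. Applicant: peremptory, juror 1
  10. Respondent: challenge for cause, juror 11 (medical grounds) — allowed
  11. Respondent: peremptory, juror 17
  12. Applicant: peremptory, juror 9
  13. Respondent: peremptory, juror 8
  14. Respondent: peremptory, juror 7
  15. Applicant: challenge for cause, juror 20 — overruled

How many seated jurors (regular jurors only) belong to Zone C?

Removed: #1, #3, #7, #8, #9, #10, #11, #16, #17, #19.
Seated jurors 1–8: #2, #4, #5, #6, #12, #13, #14, #15 (alternates #18, #20 not counted).
Of those, in Zone C: #6, #13 → 2.

2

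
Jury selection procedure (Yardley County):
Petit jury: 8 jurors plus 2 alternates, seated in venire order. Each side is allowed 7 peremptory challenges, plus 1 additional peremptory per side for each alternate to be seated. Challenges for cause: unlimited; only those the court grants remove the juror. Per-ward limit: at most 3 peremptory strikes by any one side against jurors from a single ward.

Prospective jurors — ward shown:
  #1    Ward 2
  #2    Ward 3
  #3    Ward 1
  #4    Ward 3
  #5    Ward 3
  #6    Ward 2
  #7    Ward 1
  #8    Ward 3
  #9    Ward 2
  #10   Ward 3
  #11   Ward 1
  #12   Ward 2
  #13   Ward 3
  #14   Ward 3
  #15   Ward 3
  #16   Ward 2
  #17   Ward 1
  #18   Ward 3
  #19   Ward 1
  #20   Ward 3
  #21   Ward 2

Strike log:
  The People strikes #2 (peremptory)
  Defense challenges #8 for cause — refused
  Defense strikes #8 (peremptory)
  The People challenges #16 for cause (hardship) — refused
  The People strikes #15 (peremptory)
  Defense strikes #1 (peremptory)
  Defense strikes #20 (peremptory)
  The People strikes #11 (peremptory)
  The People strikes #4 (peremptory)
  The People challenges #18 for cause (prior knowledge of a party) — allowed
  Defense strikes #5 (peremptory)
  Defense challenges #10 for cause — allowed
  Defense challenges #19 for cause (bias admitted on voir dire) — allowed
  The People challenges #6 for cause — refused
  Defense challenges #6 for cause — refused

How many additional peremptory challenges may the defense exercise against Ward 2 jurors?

2

Defense peremptories so far: #8, #1, #20, #5 — 4 of 9 used, 5 left overall.
Against Ward 2: #1 — 1 used; per-ward cap 3 leaves 2.
Binding limit: min(5, 2) = 2.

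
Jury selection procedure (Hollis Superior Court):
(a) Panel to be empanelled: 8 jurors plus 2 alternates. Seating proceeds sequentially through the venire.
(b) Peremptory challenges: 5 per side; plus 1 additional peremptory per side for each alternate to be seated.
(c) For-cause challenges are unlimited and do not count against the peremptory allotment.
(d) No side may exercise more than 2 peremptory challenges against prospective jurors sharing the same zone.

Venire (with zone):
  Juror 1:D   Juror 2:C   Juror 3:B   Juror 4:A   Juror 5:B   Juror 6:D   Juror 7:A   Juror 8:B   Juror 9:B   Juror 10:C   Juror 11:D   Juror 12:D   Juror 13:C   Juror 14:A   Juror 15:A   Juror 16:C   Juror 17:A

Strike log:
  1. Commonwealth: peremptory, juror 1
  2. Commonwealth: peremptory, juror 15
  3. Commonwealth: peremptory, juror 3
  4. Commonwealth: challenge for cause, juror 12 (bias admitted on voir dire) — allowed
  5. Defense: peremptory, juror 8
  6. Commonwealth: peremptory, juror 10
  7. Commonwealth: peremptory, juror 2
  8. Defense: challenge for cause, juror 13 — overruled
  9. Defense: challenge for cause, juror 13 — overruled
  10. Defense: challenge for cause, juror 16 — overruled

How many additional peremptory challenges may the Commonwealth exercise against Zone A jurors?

Commonwealth peremptories so far: #1, #15, #3, #10, #2 — 5 of 7 used, 2 left overall.
Against Zone A: #15 — 1 used; per-zone cap 2 leaves 1.
Binding limit: min(2, 1) = 1.

1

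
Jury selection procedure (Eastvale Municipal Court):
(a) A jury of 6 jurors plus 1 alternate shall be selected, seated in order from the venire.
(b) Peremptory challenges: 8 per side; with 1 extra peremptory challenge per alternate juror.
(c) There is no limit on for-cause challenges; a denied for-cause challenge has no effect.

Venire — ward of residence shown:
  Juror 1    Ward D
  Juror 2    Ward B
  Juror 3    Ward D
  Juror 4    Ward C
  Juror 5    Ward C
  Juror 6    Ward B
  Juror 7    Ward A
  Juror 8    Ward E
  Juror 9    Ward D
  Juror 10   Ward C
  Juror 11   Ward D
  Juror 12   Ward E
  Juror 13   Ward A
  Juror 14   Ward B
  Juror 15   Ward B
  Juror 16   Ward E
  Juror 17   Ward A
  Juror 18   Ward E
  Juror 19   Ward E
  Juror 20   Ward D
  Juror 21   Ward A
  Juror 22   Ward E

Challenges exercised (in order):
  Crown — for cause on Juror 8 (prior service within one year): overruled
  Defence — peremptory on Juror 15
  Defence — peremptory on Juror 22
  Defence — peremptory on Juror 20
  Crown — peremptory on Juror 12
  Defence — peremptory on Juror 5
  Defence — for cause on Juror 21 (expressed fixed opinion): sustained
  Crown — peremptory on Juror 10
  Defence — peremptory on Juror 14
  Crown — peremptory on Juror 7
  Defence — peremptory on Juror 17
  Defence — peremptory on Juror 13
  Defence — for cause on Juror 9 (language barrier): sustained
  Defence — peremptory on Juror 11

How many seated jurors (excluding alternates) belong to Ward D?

2

Removed: #5, #7, #9, #10, #11, #12, #13, #14, #15, #17, #20, #21, #22.
Seated jurors 1–6: #1, #2, #3, #4, #6, #8 (alternates #16 not counted).
Of those, in Ward D: #1, #3 → 2.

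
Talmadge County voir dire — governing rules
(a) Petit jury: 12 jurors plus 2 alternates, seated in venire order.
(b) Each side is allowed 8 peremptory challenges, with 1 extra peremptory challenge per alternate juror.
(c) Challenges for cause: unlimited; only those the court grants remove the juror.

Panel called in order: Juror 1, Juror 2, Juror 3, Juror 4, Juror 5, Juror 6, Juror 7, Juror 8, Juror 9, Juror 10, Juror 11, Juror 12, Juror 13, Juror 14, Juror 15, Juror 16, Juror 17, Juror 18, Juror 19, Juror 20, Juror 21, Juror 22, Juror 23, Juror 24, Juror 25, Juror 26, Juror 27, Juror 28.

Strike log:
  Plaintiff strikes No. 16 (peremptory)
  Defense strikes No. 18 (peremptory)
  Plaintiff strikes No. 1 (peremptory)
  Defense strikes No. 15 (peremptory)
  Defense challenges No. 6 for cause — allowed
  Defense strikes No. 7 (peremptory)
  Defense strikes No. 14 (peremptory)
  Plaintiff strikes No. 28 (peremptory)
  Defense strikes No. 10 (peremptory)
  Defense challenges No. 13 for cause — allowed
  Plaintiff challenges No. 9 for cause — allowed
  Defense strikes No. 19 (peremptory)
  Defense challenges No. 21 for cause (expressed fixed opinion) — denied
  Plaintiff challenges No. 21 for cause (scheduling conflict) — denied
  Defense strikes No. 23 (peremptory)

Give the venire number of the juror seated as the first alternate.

Removed: #1, #6, #7, #9, #10, #13, #14, #15, #16, #18, #19, #23, #28. (#21 stays — for-cause denied.)
Filling seats in venire order through position 13: #2, #3, #4, #5, #8, #11, #12, #17, #20, #21, #22, #24, #25.
So alternate 1 is #25.

25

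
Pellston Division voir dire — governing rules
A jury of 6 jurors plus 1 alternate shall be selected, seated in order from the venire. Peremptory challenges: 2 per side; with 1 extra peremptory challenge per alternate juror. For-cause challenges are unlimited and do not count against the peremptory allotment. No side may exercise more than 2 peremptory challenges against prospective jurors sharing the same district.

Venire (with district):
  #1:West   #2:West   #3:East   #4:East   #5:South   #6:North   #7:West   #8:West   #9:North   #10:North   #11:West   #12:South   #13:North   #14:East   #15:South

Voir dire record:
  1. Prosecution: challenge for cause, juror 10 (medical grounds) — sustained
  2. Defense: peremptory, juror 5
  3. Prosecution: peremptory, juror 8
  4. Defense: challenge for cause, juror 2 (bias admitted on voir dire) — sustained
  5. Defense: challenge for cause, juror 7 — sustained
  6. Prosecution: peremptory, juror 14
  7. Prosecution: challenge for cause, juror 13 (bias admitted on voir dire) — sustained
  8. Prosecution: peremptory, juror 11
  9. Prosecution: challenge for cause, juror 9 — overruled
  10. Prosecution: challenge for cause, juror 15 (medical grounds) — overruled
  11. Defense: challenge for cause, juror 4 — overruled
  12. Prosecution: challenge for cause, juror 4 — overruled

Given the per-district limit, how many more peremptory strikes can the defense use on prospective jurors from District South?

1

Defense peremptories so far: #5 — 1 of 3 used, 2 left overall.
Against District South: #5 — 1 used; per-district cap 2 leaves 1.
Binding limit: min(2, 1) = 1.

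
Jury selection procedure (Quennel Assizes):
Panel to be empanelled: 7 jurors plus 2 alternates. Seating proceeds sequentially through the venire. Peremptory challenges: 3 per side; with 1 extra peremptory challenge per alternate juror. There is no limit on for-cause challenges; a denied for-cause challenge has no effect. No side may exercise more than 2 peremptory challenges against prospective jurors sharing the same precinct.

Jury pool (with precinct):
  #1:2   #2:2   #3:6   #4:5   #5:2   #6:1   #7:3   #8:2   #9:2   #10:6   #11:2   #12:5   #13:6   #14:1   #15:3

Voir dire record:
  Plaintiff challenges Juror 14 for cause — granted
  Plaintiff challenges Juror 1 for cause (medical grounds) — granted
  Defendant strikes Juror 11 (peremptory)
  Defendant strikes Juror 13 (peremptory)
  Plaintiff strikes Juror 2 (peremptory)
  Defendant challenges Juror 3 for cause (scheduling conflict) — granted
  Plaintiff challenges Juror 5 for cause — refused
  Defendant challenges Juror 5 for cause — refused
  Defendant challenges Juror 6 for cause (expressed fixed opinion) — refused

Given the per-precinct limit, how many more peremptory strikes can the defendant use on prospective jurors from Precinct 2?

Defendant peremptories so far: #11, #13 — 2 of 5 used, 3 left overall.
Against Precinct 2: #11 — 1 used; per-precinct cap 2 leaves 1.
Binding limit: min(3, 1) = 1.

1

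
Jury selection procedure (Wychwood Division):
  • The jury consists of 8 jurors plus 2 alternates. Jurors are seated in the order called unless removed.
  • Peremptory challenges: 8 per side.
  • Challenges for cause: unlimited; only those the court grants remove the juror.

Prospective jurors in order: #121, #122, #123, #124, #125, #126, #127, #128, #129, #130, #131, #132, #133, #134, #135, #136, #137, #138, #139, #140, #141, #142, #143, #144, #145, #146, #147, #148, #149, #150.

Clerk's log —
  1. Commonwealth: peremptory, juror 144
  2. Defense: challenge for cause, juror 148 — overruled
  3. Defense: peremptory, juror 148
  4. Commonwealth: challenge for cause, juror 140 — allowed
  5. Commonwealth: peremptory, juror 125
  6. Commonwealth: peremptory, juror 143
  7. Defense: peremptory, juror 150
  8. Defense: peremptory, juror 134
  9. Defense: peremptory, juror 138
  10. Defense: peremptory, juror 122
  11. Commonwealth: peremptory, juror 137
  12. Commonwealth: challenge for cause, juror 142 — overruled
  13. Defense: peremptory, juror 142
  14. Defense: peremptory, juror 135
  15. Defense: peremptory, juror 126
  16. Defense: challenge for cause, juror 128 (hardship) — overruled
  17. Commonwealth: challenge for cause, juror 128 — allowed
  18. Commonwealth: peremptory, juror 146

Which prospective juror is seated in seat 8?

Removed: #122, #125, #126, #128, #134, #135, #137, #138, #140, #142, #143, #144, #146, #148, #150.
Seating in order: seats 1–8 → #121, #123, #124, #127, #129, #130, #131, #132; alternates → #133, #136.
So seat 8 is #132.

132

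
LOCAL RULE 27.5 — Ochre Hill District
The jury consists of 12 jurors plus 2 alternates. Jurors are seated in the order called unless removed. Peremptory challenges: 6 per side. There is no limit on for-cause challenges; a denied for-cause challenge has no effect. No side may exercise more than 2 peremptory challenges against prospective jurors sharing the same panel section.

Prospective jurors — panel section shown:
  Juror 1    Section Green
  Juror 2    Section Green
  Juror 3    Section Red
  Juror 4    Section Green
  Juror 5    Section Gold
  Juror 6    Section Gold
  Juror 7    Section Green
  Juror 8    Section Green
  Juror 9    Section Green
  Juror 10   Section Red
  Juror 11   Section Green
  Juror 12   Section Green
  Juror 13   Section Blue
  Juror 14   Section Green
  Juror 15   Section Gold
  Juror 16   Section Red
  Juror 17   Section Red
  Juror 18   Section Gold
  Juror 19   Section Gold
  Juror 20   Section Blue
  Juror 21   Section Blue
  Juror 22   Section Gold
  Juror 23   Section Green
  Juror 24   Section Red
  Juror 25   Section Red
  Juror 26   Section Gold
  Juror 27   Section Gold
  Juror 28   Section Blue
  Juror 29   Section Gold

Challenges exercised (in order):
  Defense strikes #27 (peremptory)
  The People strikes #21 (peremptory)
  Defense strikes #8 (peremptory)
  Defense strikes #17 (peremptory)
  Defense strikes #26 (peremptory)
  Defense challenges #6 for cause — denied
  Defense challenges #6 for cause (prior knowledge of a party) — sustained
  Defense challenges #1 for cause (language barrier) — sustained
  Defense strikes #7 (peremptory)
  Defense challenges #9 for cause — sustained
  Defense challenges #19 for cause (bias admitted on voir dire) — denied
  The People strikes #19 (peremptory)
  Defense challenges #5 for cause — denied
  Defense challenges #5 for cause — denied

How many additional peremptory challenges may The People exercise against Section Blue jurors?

1

The People peremptories so far: #21, #19 — 2 of 6 used, 4 left overall.
Against Section Blue: #21 — 1 used; per-section cap 2 leaves 1.
Binding limit: min(4, 1) = 1.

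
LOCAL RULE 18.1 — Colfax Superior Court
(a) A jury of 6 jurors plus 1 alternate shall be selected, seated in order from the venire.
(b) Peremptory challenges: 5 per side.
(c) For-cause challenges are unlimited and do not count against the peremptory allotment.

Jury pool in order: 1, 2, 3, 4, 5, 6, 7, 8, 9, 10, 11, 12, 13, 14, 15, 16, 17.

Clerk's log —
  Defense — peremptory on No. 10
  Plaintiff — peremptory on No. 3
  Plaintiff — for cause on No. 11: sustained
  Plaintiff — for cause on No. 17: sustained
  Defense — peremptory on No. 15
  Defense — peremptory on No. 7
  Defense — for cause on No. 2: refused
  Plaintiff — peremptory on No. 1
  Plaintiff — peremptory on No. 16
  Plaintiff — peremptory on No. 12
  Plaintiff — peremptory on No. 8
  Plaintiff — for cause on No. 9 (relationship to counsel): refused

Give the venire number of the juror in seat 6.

Removed: #1, #3, #7, #8, #10, #11, #12, #15, #16, #17. (#2, #9 stay — for-cause denied.)
Seating in order: seats 1–6 → #2, #4, #5, #6, #9, #13; alternates → #14.
So seat 6 is #13.

13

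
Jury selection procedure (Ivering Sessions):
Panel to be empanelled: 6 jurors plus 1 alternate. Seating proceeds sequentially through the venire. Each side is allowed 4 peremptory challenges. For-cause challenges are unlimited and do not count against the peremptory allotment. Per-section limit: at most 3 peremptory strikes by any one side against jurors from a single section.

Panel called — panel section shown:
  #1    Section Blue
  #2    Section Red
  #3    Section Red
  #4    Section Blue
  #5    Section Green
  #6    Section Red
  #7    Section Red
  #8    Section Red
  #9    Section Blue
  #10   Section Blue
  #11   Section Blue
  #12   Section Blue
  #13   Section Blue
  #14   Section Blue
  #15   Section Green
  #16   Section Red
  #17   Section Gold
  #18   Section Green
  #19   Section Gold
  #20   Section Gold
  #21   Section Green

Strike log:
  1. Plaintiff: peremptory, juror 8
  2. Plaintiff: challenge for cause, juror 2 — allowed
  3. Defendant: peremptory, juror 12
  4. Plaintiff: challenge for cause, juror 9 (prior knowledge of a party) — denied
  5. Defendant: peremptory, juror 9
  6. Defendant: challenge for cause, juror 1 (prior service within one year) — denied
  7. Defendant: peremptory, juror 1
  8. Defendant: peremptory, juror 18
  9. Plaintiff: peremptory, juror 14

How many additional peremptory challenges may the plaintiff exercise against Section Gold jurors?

Plaintiff peremptories so far: #8, #14 — 2 of 4 used, 2 left overall.
Against Section Gold: none yet — per-section cap 3 leaves 3.
Binding limit: min(2, 3) = 2.

2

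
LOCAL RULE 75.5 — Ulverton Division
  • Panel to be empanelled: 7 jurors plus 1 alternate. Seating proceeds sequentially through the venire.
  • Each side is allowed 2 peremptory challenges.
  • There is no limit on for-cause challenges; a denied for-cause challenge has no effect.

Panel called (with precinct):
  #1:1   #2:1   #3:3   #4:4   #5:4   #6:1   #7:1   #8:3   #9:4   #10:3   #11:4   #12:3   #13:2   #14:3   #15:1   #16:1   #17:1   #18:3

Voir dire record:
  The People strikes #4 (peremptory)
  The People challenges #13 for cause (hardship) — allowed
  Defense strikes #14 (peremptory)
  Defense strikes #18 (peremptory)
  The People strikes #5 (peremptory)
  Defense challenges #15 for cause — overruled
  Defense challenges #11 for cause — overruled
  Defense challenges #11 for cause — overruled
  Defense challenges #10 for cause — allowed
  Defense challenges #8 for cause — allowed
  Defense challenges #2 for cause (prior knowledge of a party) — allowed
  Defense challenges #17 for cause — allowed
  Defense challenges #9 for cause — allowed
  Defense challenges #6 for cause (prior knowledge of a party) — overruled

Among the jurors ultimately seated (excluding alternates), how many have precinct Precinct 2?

Removed: #2, #4, #5, #8, #9, #10, #13, #14, #17, #18.
Seated jurors 1–7: #1, #3, #6, #7, #11, #12, #15 (alternates #16 not counted).
None of those are in Precinct 2 → 0.

0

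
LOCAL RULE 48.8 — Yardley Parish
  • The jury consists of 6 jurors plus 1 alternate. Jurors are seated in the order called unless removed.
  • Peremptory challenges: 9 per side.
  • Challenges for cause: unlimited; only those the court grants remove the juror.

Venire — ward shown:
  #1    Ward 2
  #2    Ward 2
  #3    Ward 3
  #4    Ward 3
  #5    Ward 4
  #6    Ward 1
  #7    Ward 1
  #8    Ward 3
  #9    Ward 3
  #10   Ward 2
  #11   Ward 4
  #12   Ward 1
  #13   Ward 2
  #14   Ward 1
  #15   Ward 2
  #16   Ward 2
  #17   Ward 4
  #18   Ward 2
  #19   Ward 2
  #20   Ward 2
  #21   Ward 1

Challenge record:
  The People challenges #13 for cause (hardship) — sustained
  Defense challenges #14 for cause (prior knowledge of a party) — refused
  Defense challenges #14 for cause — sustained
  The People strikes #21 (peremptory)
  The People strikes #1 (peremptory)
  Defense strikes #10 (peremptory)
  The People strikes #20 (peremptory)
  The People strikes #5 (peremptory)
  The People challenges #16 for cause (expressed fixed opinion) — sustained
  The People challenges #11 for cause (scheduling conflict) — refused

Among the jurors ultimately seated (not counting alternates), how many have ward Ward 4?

Removed: #1, #5, #10, #13, #14, #16, #20, #21.
Seated jurors 1–6: #2, #3, #4, #6, #7, #8 (alternates #9 not counted).
None of those are in Ward 4 → 0.

0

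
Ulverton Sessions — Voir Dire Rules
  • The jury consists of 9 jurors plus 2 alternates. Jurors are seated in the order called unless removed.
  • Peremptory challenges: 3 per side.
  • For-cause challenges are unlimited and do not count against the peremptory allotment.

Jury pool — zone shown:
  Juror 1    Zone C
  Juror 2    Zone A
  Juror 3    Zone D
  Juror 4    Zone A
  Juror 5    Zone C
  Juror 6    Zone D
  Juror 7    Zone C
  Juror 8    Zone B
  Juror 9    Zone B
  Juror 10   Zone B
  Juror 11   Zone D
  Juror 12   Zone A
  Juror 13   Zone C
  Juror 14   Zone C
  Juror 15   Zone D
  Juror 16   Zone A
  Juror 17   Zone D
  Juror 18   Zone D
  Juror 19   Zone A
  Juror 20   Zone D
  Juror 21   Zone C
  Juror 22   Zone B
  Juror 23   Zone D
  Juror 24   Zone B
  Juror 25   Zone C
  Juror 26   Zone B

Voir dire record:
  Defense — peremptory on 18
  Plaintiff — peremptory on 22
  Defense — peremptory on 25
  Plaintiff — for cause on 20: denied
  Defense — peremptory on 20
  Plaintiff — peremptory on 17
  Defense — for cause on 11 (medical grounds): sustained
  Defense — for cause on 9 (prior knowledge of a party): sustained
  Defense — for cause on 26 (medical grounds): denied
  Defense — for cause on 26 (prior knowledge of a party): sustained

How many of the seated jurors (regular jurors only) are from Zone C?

Removed: #9, #11, #17, #18, #20, #22, #25, #26.
Seated jurors 1–9: #1, #2, #3, #4, #5, #6, #7, #8, #10 (alternates #12, #13 not counted).
Of those, in Zone C: #1, #5, #7 → 3.

3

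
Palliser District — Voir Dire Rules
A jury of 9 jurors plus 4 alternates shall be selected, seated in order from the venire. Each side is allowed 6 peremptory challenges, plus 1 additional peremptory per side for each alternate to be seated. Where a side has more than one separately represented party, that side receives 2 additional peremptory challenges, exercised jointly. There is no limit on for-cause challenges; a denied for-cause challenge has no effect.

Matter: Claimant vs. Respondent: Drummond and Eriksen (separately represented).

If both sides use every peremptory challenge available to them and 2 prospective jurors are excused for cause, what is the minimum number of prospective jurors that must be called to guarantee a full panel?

37

Seats to fill: 9 + 4 alternates = 13.
Peremptories — Claimant: 6 + 1×4 = 10; Respondent: 6 + 1×4 + 2 = 12; total 22.
For-cause removals: 2.
Minimum venire: 13 + 22 + 2 = 37.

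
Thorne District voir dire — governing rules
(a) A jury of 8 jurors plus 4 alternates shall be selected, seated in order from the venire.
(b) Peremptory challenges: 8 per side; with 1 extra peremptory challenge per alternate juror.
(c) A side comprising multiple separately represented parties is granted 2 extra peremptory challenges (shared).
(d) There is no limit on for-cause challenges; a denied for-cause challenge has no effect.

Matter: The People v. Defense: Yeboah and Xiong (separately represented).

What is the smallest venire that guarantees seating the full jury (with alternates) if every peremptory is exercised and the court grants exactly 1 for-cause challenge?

39

Seats to fill: 8 + 4 alternates = 12.
Peremptories — The People: 8 + 1×4 = 12; Defense: 8 + 1×4 + 2 = 14; total 26.
For-cause removals: 1.
Minimum venire: 12 + 26 + 1 = 39.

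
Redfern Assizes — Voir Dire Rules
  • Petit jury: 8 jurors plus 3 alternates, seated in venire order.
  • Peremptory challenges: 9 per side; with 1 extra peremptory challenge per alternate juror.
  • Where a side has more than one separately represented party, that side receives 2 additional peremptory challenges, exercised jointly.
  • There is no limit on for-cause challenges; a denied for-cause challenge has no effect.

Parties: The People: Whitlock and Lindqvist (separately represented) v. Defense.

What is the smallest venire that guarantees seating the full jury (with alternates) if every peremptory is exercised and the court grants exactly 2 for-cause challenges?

39

Seats to fill: 8 + 3 alternates = 11.
Peremptories — The People: 9 + 1×3 + 2 = 14; Defense: 9 + 1×3 = 12; total 26.
For-cause removals: 2.
Minimum venire: 11 + 26 + 2 = 39.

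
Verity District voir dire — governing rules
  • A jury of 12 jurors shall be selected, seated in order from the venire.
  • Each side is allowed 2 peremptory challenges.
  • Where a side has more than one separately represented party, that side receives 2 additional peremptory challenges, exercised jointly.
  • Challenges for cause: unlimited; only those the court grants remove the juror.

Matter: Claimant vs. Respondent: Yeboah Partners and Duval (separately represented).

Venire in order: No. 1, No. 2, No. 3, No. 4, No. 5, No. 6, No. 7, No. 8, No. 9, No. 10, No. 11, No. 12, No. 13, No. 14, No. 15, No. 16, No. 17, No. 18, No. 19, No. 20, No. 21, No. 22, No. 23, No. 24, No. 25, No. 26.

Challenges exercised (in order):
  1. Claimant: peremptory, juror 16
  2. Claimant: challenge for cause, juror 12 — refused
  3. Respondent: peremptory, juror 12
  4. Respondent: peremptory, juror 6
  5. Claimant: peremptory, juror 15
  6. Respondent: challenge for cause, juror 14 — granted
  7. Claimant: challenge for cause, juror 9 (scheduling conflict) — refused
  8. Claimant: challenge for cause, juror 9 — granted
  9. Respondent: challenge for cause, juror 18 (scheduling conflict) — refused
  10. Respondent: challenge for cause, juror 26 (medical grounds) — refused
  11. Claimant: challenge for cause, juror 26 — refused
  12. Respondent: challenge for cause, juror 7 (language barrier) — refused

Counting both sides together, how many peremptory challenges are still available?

2

Claimant allotment: 2. Respondent allotment: 2 base + 2 multi-party = 4.
Claimant peremptories used: #16, #15 — 2 (for-cause on #12, #9, #9, #26 don't count).
Respondent peremptories used: #12, #6 — 2 (for-cause on #14, #18, #26, #7 don't count).
Remaining: (2 − 2) + (4 − 2) = 2.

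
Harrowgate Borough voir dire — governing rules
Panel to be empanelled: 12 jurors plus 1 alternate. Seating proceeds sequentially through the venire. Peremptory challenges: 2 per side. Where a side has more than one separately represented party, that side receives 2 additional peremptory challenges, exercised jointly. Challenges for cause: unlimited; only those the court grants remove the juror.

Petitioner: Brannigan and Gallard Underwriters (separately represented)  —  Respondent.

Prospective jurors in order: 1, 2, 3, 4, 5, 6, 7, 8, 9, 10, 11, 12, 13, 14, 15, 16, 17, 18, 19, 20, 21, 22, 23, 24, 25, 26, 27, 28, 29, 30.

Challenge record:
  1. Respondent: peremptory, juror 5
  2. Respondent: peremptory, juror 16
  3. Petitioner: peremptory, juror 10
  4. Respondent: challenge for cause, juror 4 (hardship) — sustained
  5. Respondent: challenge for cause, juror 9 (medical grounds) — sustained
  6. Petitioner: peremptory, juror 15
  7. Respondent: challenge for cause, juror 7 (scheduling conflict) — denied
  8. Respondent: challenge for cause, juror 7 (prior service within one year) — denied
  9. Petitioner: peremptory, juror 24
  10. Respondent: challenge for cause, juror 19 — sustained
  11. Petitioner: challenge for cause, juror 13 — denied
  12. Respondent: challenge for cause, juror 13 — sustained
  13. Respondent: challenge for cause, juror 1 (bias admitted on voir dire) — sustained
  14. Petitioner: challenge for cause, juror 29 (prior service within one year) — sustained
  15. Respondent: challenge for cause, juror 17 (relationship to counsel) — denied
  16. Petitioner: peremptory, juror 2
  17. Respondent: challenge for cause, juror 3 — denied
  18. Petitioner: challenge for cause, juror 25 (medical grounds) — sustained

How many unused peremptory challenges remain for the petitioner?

0

Petitioner allotment: 2 base + 2 multi-party = 4.
Petitioner peremptories used: #10, #15, #24, #2 — 4 (for-cause on #13, #29, #25 don't count).
Remaining: 4 − 4 = 0.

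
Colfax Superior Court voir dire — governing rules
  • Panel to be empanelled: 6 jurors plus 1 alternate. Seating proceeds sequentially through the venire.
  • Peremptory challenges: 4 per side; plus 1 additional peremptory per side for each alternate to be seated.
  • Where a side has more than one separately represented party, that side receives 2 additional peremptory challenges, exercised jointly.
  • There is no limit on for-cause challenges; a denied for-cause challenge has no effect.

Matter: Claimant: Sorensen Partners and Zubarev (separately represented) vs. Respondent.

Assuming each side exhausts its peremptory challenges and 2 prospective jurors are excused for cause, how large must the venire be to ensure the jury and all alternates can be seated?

21

Seats to fill: 6 + 1 alternates = 7.
Peremptories — Claimant: 4 + 1×1 + 2 = 7; Respondent: 4 + 1×1 = 5; total 12.
For-cause removals: 2.
Minimum venire: 7 + 12 + 2 = 21.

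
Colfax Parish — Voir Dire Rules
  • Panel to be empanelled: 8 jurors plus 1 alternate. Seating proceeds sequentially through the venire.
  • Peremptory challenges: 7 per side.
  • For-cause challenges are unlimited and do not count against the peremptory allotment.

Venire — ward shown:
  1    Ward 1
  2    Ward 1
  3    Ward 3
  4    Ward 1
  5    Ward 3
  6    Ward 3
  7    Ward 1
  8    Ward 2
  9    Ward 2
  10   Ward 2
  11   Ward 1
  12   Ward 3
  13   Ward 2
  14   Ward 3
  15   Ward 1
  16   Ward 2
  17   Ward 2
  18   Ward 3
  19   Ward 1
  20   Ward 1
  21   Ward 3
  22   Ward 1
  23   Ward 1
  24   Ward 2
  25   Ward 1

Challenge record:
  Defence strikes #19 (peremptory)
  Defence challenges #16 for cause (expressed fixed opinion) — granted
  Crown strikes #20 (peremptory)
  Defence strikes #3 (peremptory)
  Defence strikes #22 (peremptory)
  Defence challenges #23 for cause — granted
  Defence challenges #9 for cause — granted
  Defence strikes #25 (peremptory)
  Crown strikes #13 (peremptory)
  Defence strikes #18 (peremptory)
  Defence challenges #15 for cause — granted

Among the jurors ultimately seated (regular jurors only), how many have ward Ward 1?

Removed: #3, #9, #13, #15, #16, #18, #19, #20, #22, #23, #25.
Seated jurors 1–8: #1, #2, #4, #5, #6, #7, #8, #10 (alternates #11 not counted).
Of those, in Ward 1: #1, #2, #4, #7 → 4.

4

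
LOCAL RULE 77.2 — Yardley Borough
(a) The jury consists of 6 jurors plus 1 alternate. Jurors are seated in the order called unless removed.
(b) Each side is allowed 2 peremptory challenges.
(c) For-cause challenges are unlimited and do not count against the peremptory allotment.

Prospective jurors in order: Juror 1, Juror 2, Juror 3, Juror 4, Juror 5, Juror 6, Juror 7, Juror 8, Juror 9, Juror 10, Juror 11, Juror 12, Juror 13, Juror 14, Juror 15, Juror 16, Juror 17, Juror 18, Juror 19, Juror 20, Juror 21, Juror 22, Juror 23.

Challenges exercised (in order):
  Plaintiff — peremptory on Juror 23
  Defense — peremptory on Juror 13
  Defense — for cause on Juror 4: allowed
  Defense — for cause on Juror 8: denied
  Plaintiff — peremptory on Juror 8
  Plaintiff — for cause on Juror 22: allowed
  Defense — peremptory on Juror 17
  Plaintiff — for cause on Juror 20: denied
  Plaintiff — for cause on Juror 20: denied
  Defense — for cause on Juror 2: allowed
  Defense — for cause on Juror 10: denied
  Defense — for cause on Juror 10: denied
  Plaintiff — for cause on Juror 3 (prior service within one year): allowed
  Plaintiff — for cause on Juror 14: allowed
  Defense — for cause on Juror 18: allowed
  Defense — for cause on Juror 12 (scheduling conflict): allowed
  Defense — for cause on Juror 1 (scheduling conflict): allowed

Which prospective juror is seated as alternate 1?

Removed: #1, #2, #3, #4, #8, #12, #13, #14, #17, #18, #22, #23. (#10, #20 stay — for-cause denied.)
Seating in order: seats 1–6 → #5, #6, #7, #9, #10, #11; alternates → #15.
So alternate 1 is #15.

15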